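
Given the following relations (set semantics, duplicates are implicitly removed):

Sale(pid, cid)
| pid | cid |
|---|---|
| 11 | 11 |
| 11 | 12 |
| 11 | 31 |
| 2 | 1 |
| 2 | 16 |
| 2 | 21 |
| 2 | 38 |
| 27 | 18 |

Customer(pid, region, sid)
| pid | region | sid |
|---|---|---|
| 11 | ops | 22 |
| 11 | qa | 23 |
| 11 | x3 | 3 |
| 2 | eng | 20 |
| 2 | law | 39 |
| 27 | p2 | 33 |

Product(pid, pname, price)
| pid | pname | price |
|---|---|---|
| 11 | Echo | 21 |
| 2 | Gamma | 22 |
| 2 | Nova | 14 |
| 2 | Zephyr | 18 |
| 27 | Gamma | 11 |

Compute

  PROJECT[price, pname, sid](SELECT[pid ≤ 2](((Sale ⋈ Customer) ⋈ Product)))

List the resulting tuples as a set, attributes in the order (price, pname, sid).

{(14, Nova, 20), (14, Nova, 39), (18, Zephyr, 20), (18, Zephyr, 39), (22, Gamma, 20), (22, Gamma, 39)}

Joining Sale and Customer on pid yields {(11, 11, ops, 22), (11, 11, qa, 23), (11, 11, x3, 3), (11, 12, ops, 22), (11, 12, qa, 23), (11, 12, x3, 3), (11, 31, ops, 22), (11, 31, qa, 23), (11, 31, x3, 3), (2, 1, eng, 20), (2, 1, law, 39), (2, 16, eng, 20), (2, 16, law, 39), (2, 21, eng, 20), (2, 21, law, 39), (2, 38, eng, 20), (2, 38, law, 39), (27, 18, p2, 33)}.
Joining (Sale ⋈ Customer) and Product on pid yields {(11, 11, ops, 22, Echo, 21), (11, 11, qa, 23, Echo, 21), (11, 11, x3, 3, Echo, 21), (11, 12, ops, 22, Echo, 21), (11, 12, qa, 23, Echo, 21), (11, 12, x3, 3, Echo, 21), (11, 31, ops, 22, Echo, 21), (11, 31, qa, 23, Echo, 21), (11, 31, x3, 3, Echo, 21), (2, 1, eng, 20, Gamma, 22), (2, 1, eng, 20, Nova, 14), (2, 1, eng, 20, Zephyr, 18), (2, 1, law, 39, Gamma, 22), (2, 1, law, 39, Nova, 14), (2, 1, law, 39, Zephyr, 18), (2, 16, eng, 20, Gamma, 22), (2, 16, eng, 20, Nova, 14), (2, 16, eng, 20, Zephyr, 18), (2, 16, law, 39, Gamma, 22), (2, 16, law, 39, Nova, 14), (2, 16, law, 39, Zephyr, 18), (2, 21, eng, 20, Gamma, 22), (2, 21, eng, 20, Nova, 14), (2, 21, eng, 20, Zephyr, 18), (2, 21, law, 39, Gamma, 22), (2, 21, law, 39, Nova, 14), (2, 21, law, 39, Zephyr, 18), (2, 38, eng, 20, Gamma, 22), (2, 38, eng, 20, Nova, 14), (2, 38, eng, 20, Zephyr, 18), (2, 38, law, 39, Gamma, 22), (2, 38, law, 39, Nova, 14), (2, 38, law, 39, Zephyr, 18), (27, 18, p2, 33, Gamma, 11)}.
σ[pid ≤ 2]: keep tuples satisfying pid ≤ 2 → {(2, 1, eng, 20, Gamma, 22), (2, 1, eng, 20, Nova, 14), (2, 1, eng, 20, Zephyr, 18), (2, 1, law, 39, Gamma, 22), (2, 1, law, 39, Nova, 14), (2, 1, law, 39, Zephyr, 18), (2, 16, eng, 20, Gamma, 22), (2, 16, eng, 20, Nova, 14), (2, 16, eng, 20, Zephyr, 18), (2, 16, law, 39, Gamma, 22), (2, 16, law, 39, Nova, 14), (2, 16, law, 39, Zephyr, 18), (2, 21, eng, 20, Gamma, 22), (2, 21, eng, 20, Nova, 14), (2, 21, eng, 20, Zephyr, 18), (2, 21, law, 39, Gamma, 22), (2, 21, law, 39, Nova, 14), (2, 21, law, 39, Zephyr, 18), (2, 38, eng, 20, Gamma, 22), (2, 38, eng, 20, Nova, 14), (2, 38, eng, 20, Zephyr, 18), (2, 38, law, 39, Gamma, 22), (2, 38, law, 39, Nova, 14), (2, 38, law, 39, Zephyr, 18)}
Projecting to price, pname, sid (18 duplicate(s) eliminated): {(14, Nova, 20), (14, Nova, 39), (18, Zephyr, 20), (18, Zephyr, 39), (22, Gamma, 20), (22, Gamma, 39)}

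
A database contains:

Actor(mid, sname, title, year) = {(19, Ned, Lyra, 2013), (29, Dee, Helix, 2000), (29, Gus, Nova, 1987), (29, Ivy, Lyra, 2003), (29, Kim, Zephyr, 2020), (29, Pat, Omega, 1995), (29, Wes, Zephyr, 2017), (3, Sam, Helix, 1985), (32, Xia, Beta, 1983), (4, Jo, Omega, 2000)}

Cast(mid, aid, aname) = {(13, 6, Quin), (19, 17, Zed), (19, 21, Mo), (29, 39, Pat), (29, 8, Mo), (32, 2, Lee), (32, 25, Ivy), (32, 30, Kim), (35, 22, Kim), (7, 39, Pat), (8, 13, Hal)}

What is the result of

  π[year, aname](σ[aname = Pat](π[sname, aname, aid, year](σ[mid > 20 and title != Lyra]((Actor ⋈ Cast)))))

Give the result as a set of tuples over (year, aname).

Joining Actor and Cast on mid yields {(19, Ned, Lyra, 2013, 17, Zed), (19, Ned, Lyra, 2013, 21, Mo), (29, Dee, Helix, 2000, 39, Pat), (29, Dee, Helix, 2000, 8, Mo), (29, Gus, Nova, 1987, 39, Pat), (29, Gus, Nova, 1987, 8, Mo), (29, Ivy, Lyra, 2003, 39, Pat), (29, Ivy, Lyra, 2003, 8, Mo), (29, Kim, Zephyr, 2020, 39, Pat), (29, Kim, Zephyr, 2020, 8, Mo), (29, Pat, Omega, 1995, 39, Pat), (29, Pat, Omega, 1995, 8, Mo), (29, Wes, Zephyr, 2017, 39, Pat), (29, Wes, Zephyr, 2017, 8, Mo), (32, Xia, Beta, 1983, 2, Lee), (32, Xia, Beta, 1983, 25, Ivy), (32, Xia, Beta, 1983, 30, Kim)}.
Apply σ_{mid > 20 and title != Lyra}; surviving tuples: {(29, Dee, Helix, 2000, 39, Pat), (29, Dee, Helix, 2000, 8, Mo), (29, Gus, Nova, 1987, 39, Pat), (29, Gus, Nova, 1987, 8, Mo), (29, Kim, Zephyr, 2020, 39, Pat), (29, Kim, Zephyr, 2020, 8, Mo), (29, Pat, Omega, 1995, 39, Pat), (29, Pat, Omega, 1995, 8, Mo), (29, Wes, Zephyr, 2017, 39, Pat), (29, Wes, Zephyr, 2017, 8, Mo), (32, Xia, Beta, 1983, 2, Lee), (32, Xia, Beta, 1983, 25, Ivy), (32, Xia, Beta, 1983, 30, Kim)}
π[sname, aname, aid, year]: project onto (sname, aname, aid, year) → {(Dee, Mo, 8, 2000), (Dee, Pat, 39, 2000), (Gus, Mo, 8, 1987), (Gus, Pat, 39, 1987), (Kim, Mo, 8, 2020), (Kim, Pat, 39, 2020), (Pat, Mo, 8, 1995), (Pat, Pat, 39, 1995), (Wes, Mo, 8, 2017), (Wes, Pat, 39, 2017), (Xia, Ivy, 25, 1983), (Xia, Kim, 30, 1983), (Xia, Lee, 2, 1983)}
Apply σ_{aname = Pat}; surviving tuples: {(Dee, Pat, 39, 2000), (Gus, Pat, 39, 1987), (Kim, Pat, 39, 2020), (Pat, Pat, 39, 1995), (Wes, Pat, 39, 2017)}
π[year, aname]: project onto (year, aname) → {(1987, Pat), (1995, Pat), (2000, Pat), (2017, Pat), (2020, Pat)}

{(1987, Pat), (1995, Pat), (2000, Pat), (2017, Pat), (2020, Pat)}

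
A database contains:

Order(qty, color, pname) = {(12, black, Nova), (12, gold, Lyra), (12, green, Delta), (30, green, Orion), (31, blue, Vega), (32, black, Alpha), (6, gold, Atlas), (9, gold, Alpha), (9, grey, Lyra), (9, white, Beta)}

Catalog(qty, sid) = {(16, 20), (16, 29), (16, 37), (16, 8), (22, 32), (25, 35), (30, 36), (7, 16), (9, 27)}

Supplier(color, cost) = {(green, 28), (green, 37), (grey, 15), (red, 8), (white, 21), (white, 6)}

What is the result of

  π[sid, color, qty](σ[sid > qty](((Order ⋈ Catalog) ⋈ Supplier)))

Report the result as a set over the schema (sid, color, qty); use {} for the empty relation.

{(27, grey, 9), (27, white, 9), (36, green, 30)}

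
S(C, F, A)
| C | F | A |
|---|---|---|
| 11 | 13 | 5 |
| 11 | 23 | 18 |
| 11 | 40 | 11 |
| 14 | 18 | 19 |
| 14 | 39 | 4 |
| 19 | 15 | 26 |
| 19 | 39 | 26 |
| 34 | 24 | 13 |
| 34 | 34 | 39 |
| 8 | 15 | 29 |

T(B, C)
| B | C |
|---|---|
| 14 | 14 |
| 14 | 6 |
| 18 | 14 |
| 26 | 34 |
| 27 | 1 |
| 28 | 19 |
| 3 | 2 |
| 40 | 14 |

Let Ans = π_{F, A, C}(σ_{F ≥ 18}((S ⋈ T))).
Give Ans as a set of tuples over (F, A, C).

Joining S and T on C yields {(14, 18, 19, 14), (14, 18, 19, 18), (14, 18, 19, 40), (14, 39, 4, 14), (14, 39, 4, 18), (14, 39, 4, 40), (19, 15, 26, 28), (19, 39, 26, 28), (34, 24, 13, 26), (34, 34, 39, 26)}.
Apply σ_{F ≥ 18}; surviving tuples: {(14, 18, 19, 14), (14, 18, 19, 18), (14, 18, 19, 40), (14, 39, 4, 14), (14, 39, 4, 18), (14, 39, 4, 40), (19, 39, 26, 28), (34, 24, 13, 26), (34, 34, 39, 26)}
π[F, A, C]: project onto (F, A, C) (4 duplicate(s) eliminated) → {(18, 19, 14), (24, 13, 34), (34, 39, 34), (39, 26, 19), (39, 4, 14)}

{(18, 19, 14), (24, 13, 34), (34, 39, 34), (39, 26, 19), (39, 4, 14)}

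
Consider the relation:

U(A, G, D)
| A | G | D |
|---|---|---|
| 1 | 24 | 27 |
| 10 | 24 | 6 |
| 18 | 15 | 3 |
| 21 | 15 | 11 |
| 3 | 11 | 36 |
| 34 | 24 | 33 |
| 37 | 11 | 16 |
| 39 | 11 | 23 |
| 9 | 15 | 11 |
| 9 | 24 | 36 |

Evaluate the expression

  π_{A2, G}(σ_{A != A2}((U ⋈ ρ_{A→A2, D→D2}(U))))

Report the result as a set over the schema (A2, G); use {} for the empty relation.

{(1, 24), (10, 24), (18, 15), (21, 15), (3, 11), (34, 24), (37, 11), (39, 11), (9, 15), (9, 24)}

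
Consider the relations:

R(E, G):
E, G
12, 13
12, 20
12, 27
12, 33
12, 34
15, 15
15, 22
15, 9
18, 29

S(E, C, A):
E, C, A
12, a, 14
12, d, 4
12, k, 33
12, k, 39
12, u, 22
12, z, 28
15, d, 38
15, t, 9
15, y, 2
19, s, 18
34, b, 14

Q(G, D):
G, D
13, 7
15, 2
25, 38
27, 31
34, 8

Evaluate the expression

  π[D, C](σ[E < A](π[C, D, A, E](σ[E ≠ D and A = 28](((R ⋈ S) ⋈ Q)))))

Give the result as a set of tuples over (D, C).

{(31, z), (7, z), (8, z)}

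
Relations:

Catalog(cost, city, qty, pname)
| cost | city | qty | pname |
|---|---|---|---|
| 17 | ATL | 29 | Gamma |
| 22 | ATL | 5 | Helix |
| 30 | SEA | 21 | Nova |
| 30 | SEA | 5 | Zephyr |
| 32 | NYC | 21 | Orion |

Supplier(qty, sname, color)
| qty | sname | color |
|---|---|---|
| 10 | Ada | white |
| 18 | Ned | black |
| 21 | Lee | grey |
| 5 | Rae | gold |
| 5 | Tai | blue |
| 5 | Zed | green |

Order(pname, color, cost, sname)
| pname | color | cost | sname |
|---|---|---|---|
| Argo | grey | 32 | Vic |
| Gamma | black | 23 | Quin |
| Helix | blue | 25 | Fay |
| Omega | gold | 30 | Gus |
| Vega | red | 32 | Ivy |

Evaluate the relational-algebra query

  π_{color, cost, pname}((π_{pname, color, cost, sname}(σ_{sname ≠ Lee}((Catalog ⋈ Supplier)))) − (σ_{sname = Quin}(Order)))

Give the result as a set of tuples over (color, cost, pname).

Natural join on qty: {(22, ATL, 5, Helix, Rae, gold), (22, ATL, 5, Helix, Tai, blue), (22, ATL, 5, Helix, Zed, green), (30, SEA, 21, Nova, Lee, grey), (30, SEA, 5, Zephyr, Rae, gold), (30, SEA, 5, Zephyr, Tai, blue), (30, SEA, 5, Zephyr, Zed, green), (32, NYC, 21, Orion, Lee, grey)}
Apply σ_{sname ≠ Lee}; surviving tuples: {(22, ATL, 5, Helix, Rae, gold), (22, ATL, 5, Helix, Tai, blue), (22, ATL, 5, Helix, Zed, green), (30, SEA, 5, Zephyr, Rae, gold), (30, SEA, 5, Zephyr, Tai, blue), (30, SEA, 5, Zephyr, Zed, green)}
Projecting to pname, color, cost, sname: {(Helix, blue, 22, Tai), (Helix, gold, 22, Rae), (Helix, green, 22, Zed), (Zephyr, blue, 30, Tai), (Zephyr, gold, 30, Rae), (Zephyr, green, 30, Zed)}
Apply σ_{sname = Quin}; surviving tuples: {(Gamma, black, 23, Quin)}
Difference: {(Helix, blue, 22, Tai), (Helix, gold, 22, Rae), (Helix, green, 22, Zed), (Zephyr, blue, 30, Tai), (Zephyr, gold, 30, Rae), (Zephyr, green, 30, Zed)} with {(Gamma, black, 23, Quin)} → {(Helix, blue, 22, Tai), (Helix, gold, 22, Rae), (Helix, green, 22, Zed), (Zephyr, blue, 30, Tai), (Zephyr, gold, 30, Rae), (Zephyr, green, 30, Zed)}
Projecting to color, cost, pname: {(blue, 22, Helix), (blue, 30, Zephyr), (gold, 22, Helix), (gold, 30, Zephyr), (green, 22, Helix), (green, 30, Zephyr)}

{(blue, 22, Helix), (blue, 30, Zephyr), (gold, 22, Helix), (gold, 30, Zephyr), (green, 22, Helix), (green, 30, Zephyr)}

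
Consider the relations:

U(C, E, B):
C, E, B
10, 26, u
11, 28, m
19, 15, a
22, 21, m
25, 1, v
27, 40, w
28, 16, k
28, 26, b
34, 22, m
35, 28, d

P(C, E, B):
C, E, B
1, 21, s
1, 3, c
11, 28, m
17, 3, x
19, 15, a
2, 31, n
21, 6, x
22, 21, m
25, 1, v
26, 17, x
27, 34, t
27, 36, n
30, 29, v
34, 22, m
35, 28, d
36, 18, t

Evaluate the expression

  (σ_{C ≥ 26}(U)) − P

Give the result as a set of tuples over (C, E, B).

{(27, 40, w), (28, 16, k), (28, 26, b)}

Selection C ≥ 26: {(27, 40, w), (28, 16, k), (28, 26, b), (34, 22, m), (35, 28, d)}
Set difference of the two operands is {(27, 40, w), (28, 16, k), (28, 26, b)}.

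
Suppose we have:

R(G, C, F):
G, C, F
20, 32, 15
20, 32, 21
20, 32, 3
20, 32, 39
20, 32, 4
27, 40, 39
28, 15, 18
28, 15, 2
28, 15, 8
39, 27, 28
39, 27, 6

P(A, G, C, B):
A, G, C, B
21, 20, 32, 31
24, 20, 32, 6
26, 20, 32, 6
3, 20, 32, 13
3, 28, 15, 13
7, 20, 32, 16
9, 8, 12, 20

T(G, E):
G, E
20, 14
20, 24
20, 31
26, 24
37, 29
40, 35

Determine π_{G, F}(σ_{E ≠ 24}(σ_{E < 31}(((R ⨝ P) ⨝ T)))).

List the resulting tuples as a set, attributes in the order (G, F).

{(20, 15), (20, 21), (20, 3), (20, 39), (20, 4)}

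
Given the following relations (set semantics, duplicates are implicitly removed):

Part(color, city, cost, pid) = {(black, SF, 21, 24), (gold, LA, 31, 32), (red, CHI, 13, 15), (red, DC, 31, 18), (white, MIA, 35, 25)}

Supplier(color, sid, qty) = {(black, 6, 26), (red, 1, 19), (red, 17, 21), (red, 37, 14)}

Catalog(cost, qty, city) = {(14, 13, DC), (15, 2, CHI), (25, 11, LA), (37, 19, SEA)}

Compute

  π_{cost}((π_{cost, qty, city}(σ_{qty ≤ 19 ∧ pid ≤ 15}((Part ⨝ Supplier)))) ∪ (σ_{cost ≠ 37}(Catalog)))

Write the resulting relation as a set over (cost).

{13, 14, 15, 25}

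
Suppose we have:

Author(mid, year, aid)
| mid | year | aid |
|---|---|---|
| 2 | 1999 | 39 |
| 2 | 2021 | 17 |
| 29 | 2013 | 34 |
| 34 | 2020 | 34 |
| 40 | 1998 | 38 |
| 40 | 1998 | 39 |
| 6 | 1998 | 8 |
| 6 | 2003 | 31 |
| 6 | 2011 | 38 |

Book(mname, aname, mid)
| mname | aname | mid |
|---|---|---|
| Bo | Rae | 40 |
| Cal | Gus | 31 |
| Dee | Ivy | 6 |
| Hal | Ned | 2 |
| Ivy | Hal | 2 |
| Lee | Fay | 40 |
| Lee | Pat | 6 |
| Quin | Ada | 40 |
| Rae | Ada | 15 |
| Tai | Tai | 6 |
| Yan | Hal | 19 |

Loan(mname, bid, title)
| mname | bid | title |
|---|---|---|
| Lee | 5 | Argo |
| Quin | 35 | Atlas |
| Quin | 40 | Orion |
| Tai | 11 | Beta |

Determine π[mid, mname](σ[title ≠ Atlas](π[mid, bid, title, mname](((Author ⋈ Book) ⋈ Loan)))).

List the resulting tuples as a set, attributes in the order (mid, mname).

{(40, Lee), (40, Quin), (6, Lee), (6, Tai)}

Author ⋈ Book (natural join on mid): {(2, 1999, 39, Hal, Ned), (2, 1999, 39, Ivy, Hal), (2, 2021, 17, Hal, Ned), (2, 2021, 17, Ivy, Hal), (40, 1998, 38, Bo, Rae), (40, 1998, 38, Lee, Fay), (40, 1998, 38, Quin, Ada), (40, 1998, 39, Bo, Rae), (40, 1998, 39, Lee, Fay), (40, 1998, 39, Quin, Ada), (6, 1998, 8, Dee, Ivy), (6, 1998, 8, Lee, Pat), (6, 1998, 8, Tai, Tai), (6, 2003, 31, Dee, Ivy), (6, 2003, 31, Lee, Pat), (6, 2003, 31, Tai, Tai), (6, 2011, 38, Dee, Ivy), (6, 2011, 38, Lee, Pat), (6, 2011, 38, Tai, Tai)}
(Author ⋈ Book) ⋈ Loan (natural join on mname): {(40, 1998, 38, Lee, Fay, 5, Argo), (40, 1998, 38, Quin, Ada, 35, Atlas), (40, 1998, 38, Quin, Ada, 40, Orion), (40, 1998, 39, Lee, Fay, 5, Argo), (40, 1998, 39, Quin, Ada, 35, Atlas), (40, 1998, 39, Quin, Ada, 40, Orion), (6, 1998, 8, Lee, Pat, 5, Argo), (6, 1998, 8, Tai, Tai, 11, Beta), (6, 2003, 31, Lee, Pat, 5, Argo), (6, 2003, 31, Tai, Tai, 11, Beta), (6, 2011, 38, Lee, Pat, 5, Argo), (6, 2011, 38, Tai, Tai, 11, Beta)}
π_{mid, bid, title, mname} gives {(40, 35, Atlas, Quin), (40, 40, Orion, Quin), (40, 5, Argo, Lee), (6, 11, Beta, Tai), (6, 5, Argo, Lee)} (7 duplicate(s) eliminated).
σ[title ≠ Atlas]: keep tuples satisfying title ≠ Atlas → {(40, 40, Orion, Quin), (40, 5, Argo, Lee), (6, 11, Beta, Tai), (6, 5, Argo, Lee)}
π_{mid, mname} gives {(40, Lee), (40, Quin), (6, Lee), (6, Tai)}.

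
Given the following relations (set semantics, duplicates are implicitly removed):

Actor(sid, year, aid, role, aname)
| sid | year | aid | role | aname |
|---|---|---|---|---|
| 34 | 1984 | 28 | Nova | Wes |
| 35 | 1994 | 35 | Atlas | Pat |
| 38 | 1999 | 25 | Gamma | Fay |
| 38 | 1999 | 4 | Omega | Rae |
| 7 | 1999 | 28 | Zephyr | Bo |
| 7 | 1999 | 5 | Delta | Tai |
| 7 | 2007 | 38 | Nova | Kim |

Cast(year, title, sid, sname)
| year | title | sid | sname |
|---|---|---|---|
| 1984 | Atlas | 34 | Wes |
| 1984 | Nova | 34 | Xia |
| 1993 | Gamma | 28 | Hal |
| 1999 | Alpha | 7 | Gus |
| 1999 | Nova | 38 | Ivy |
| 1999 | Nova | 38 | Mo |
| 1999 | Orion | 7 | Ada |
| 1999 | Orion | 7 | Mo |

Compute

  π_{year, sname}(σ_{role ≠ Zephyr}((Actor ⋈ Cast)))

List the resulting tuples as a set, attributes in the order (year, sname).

Joining Actor and Cast on sid, year yields {(34, 1984, 28, Nova, Wes, Atlas, Wes), (34, 1984, 28, Nova, Wes, Nova, Xia), (38, 1999, 25, Gamma, Fay, Nova, Ivy), (38, 1999, 25, Gamma, Fay, Nova, Mo), (38, 1999, 4, Omega, Rae, Nova, Ivy), (38, 1999, 4, Omega, Rae, Nova, Mo), (7, 1999, 28, Zephyr, Bo, Alpha, Gus), (7, 1999, 28, Zephyr, Bo, Orion, Ada), (7, 1999, 28, Zephyr, Bo, Orion, Mo), (7, 1999, 5, Delta, Tai, Alpha, Gus), (7, 1999, 5, Delta, Tai, Orion, Ada), (7, 1999, 5, Delta, Tai, Orion, Mo)}.
σ[role ≠ Zephyr]: keep tuples satisfying role ≠ Zephyr → {(34, 1984, 28, Nova, Wes, Atlas, Wes), (34, 1984, 28, Nova, Wes, Nova, Xia), (38, 1999, 25, Gamma, Fay, Nova, Ivy), (38, 1999, 25, Gamma, Fay, Nova, Mo), (38, 1999, 4, Omega, Rae, Nova, Ivy), (38, 1999, 4, Omega, Rae, Nova, Mo), (7, 1999, 5, Delta, Tai, Alpha, Gus), (7, 1999, 5, Delta, Tai, Orion, Ada), (7, 1999, 5, Delta, Tai, Orion, Mo)}
π_{year, sname} gives {(1984, Wes), (1984, Xia), (1999, Ada), (1999, Gus), (1999, Ivy), (1999, Mo)} (3 duplicate(s) eliminated).

{(1984, Wes), (1984, Xia), (1999, Ada), (1999, Gus), (1999, Ivy), (1999, Mo)}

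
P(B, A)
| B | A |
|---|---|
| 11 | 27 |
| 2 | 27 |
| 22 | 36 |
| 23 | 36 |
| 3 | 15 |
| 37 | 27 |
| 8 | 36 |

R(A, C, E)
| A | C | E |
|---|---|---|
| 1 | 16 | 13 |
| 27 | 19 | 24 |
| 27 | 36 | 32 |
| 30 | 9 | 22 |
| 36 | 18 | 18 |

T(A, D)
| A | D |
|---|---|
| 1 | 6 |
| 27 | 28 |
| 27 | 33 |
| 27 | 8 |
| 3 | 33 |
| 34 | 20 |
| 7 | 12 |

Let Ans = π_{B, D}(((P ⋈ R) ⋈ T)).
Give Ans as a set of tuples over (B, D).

P ⋈ R (natural join on A): {(11, 27, 19, 24), (11, 27, 36, 32), (2, 27, 19, 24), (2, 27, 36, 32), (22, 36, 18, 18), (23, 36, 18, 18), (37, 27, 19, 24), (37, 27, 36, 32), (8, 36, 18, 18)}
(P ⋈ R) ⋈ T (natural join on A): {(11, 27, 19, 24, 28), (11, 27, 19, 24, 33), (11, 27, 19, 24, 8), (11, 27, 36, 32, 28), (11, 27, 36, 32, 33), (11, 27, 36, 32, 8), (2, 27, 19, 24, 28), (2, 27, 19, 24, 33), (2, 27, 19, 24, 8), (2, 27, 36, 32, 28), (2, 27, 36, 32, 33), (2, 27, 36, 32, 8), (37, 27, 19, 24, 28), (37, 27, 19, 24, 33), (37, 27, 19, 24, 8), (37, 27, 36, 32, 28), (37, 27, 36, 32, 33), (37, 27, 36, 32, 8)}
Projecting to B, D (9 duplicate(s) eliminated): {(11, 28), (11, 33), (11, 8), (2, 28), (2, 33), (2, 8), (37, 28), (37, 33), (37, 8)}

{(11, 28), (11, 33), (11, 8), (2, 28), (2, 33), (2, 8), (37, 28), (37, 33), (37, 8)}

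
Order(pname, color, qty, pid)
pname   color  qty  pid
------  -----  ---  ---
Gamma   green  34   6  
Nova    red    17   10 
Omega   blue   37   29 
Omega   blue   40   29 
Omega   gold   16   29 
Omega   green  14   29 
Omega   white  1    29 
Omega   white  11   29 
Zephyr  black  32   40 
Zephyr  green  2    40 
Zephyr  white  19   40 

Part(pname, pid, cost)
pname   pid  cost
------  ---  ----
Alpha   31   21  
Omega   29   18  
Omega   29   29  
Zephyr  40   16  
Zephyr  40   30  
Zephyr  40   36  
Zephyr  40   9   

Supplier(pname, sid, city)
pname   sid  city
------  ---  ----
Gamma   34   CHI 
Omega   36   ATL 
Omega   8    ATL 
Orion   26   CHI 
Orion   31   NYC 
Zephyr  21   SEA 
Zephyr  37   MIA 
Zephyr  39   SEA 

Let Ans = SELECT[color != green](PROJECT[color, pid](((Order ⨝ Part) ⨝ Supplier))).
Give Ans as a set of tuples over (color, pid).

Natural join on pname, pid: {(Omega, blue, 37, 29, 18), (Omega, blue, 37, 29, 29), (Omega, blue, 40, 29, 18), (Omega, blue, 40, 29, 29), (Omega, gold, 16, 29, 18), (Omega, gold, 16, 29, 29), (Omega, green, 14, 29, 18), (Omega, green, 14, 29, 29), (Omega, white, 1, 29, 18), (Omega, white, 1, 29, 29), (Omega, white, 11, 29, 18), (Omega, white, 11, 29, 29), (Zephyr, black, 32, 40, 16), (Zephyr, black, 32, 40, 30), (Zephyr, black, 32, 40, 36), (Zephyr, black, 32, 40, 9), (Zephyr, green, 2, 40, 16), (Zephyr, green, 2, 40, 30), (Zephyr, green, 2, 40, 36), (Zephyr, green, 2, 40, 9), (Zephyr, white, 19, 40, 16), (Zephyr, white, 19, 40, 30), (Zephyr, white, 19, 40, 36), (Zephyr, white, 19, 40, 9)}
Natural join on pname: {(Omega, blue, 37, 29, 18, 36, ATL), (Omega, blue, 37, 29, 18, 8, ATL), (Omega, blue, 37, 29, 29, 36, ATL), (Omega, blue, 37, 29, 29, 8, ATL), (Omega, blue, 40, 29, 18, 36, ATL), (Omega, blue, 40, 29, 18, 8, ATL), (Omega, blue, 40, 29, 29, 36, ATL), (Omega, blue, 40, 29, 29, 8, ATL), (Omega, gold, 16, 29, 18, 36, ATL), (Omega, gold, 16, 29, 18, 8, ATL), (Omega, gold, 16, 29, 29, 36, ATL), (Omega, gold, 16, 29, 29, 8, ATL), (Omega, green, 14, 29, 18, 36, ATL), (Omega, green, 14, 29, 18, 8, ATL), (Omega, green, 14, 29, 29, 36, ATL), (Omega, green, 14, 29, 29, 8, ATL), (Omega, white, 1, 29, 18, 36, ATL), (Omega, white, 1, 29, 18, 8, ATL), (Omega, white, 1, 29, 29, 36, ATL), (Omega, white, 1, 29, 29, 8, ATL), (Omega, white, 11, 29, 18, 36, ATL), (Omega, white, 11, 29, 18, 8, ATL), (Omega, white, 11, 29, 29, 36, ATL), (Omega, white, 11, 29, 29, 8, ATL), (Zephyr, black, 32, 40, 16, 21, SEA), (Zephyr, black, 32, 40, 16, 37, MIA), (Zephyr, black, 32, 40, 16, 39, SEA), (Zephyr, black, 32, 40, 30, 21, SEA), (Zephyr, black, 32, 40, 30, 37, MIA), (Zephyr, black, 32, 40, 30, 39, SEA), (Zephyr, black, 32, 40, 36, 21, SEA), (Zephyr, black, 32, 40, 36, 37, MIA), (Zephyr, black, 32, 40, 36, 39, SEA), (Zephyr, black, 32, 40, 9, 21, SEA), (Zephyr, black, 32, 40, 9, 37, MIA), (Zephyr, black, 32, 40, 9, 39, SEA), (Zephyr, green, 2, 40, 16, 21, SEA), (Zephyr, green, 2, 40, 16, 37, MIA), (Zephyr, green, 2, 40, 16, 39, SEA), (Zephyr, green, 2, 40, 30, 21, SEA), (Zephyr, green, 2, 40, 30, 37, MIA), (Zephyr, green, 2, 40, 30, 39, SEA), (Zephyr, green, 2, 40, 36, 21, SEA), (Zephyr, green, 2, 40, 36, 37, MIA), (Zephyr, green, 2, 40, 36, 39, SEA), (Zephyr, green, 2, 40, 9, 21, SEA), (Zephyr, green, 2, 40, 9, 37, MIA), (Zephyr, green, 2, 40, 9, 39, SEA), (Zephyr, white, 19, 40, 16, 21, SEA), (Zephyr, white, 19, 40, 16, 37, MIA), (Zephyr, white, 19, 40, 16, 39, SEA), (Zephyr, white, 19, 40, 30, 21, SEA), (Zephyr, white, 19, 40, 30, 37, MIA), (Zephyr, white, 19, 40, 30, 39, SEA), (Zephyr, white, 19, 40, 36, 21, SEA), (Zephyr, white, 19, 40, 36, 37, MIA), (Zephyr, white, 19, 40, 36, 39, SEA), (Zephyr, white, 19, 40, 9, 21, SEA), (Zephyr, white, 19, 40, 9, 37, MIA), (Zephyr, white, 19, 40, 9, 39, SEA)}
Keep only column(s) color, pid (53 duplicate(s) eliminated): {(black, 40), (blue, 29), (gold, 29), (green, 29), (green, 40), (white, 29), (white, 40)}
Filtering on color != green leaves {(black, 40), (blue, 29), (gold, 29), (white, 29), (white, 40)}.

{(black, 40), (blue, 29), (gold, 29), (white, 29), (white, 40)}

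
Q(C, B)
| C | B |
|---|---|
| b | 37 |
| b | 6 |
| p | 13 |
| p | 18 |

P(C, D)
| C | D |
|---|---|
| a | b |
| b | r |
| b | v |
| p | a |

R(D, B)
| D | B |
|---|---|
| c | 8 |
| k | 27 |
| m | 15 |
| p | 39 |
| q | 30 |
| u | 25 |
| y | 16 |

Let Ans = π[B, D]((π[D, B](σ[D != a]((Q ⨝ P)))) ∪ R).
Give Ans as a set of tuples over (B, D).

Joining Q and P on C yields {(b, 37, r), (b, 37, v), (b, 6, r), (b, 6, v), (p, 13, a), (p, 18, a)}.
Apply σ_{D != a}; surviving tuples: {(b, 37, r), (b, 37, v), (b, 6, r), (b, 6, v)}
π_{D, B} gives {(r, 37), (r, 6), (v, 37), (v, 6)}.
Union: {(r, 37), (r, 6), (v, 37), (v, 6)} with {(c, 8), (k, 27), (m, 15), (p, 39), (q, 30), (u, 25), (y, 16)} → {(c, 8), (k, 27), (m, 15), (p, 39), (q, 30), (r, 37), (r, 6), (u, 25), (v, 37), (v, 6), (y, 16)}
π_{B, D} gives {(15, m), (16, y), (25, u), (27, k), (30, q), (37, r), (37, v), (39, p), (6, r), (6, v), (8, c)}.

{(15, m), (16, y), (25, u), (27, k), (30, q), (37, r), (37, v), (39, p), (6, r), (6, v), (8, c)}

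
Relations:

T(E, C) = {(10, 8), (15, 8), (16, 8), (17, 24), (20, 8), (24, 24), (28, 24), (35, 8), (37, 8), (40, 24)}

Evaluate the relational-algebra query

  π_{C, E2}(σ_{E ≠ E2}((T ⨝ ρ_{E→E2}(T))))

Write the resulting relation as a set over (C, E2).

{(24, 17), (24, 24), (24, 28), (24, 40), (8, 10), (8, 15), (8, 16), (8, 20), (8, 35), (8, 37)}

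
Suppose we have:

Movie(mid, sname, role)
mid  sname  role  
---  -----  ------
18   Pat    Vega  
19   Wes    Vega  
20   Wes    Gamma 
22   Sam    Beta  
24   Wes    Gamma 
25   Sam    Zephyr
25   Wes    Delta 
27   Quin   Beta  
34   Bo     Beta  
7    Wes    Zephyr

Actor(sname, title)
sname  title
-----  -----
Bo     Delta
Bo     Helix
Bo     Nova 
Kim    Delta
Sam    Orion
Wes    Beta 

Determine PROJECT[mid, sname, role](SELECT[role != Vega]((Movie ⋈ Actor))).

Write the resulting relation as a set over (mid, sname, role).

{(20, Wes, Gamma), (22, Sam, Beta), (24, Wes, Gamma), (25, Sam, Zephyr), (25, Wes, Delta), (34, Bo, Beta), (7, Wes, Zephyr)}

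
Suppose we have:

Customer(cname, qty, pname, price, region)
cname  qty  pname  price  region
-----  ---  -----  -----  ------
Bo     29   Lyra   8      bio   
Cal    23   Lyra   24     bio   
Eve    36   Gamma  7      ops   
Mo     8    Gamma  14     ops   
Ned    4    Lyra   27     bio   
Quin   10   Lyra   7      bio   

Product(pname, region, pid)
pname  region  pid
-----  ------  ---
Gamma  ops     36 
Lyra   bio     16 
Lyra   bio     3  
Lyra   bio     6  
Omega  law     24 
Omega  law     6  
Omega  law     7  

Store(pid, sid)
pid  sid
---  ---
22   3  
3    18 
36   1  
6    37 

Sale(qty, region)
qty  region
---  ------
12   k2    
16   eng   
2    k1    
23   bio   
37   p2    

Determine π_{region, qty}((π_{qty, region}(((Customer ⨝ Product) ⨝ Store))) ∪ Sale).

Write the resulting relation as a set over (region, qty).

Customer ⋈ Product (natural join on pname, region): {(Bo, 29, Lyra, 8, bio, 16), (Bo, 29, Lyra, 8, bio, 3), (Bo, 29, Lyra, 8, bio, 6), (Cal, 23, Lyra, 24, bio, 16), (Cal, 23, Lyra, 24, bio, 3), (Cal, 23, Lyra, 24, bio, 6), (Eve, 36, Gamma, 7, ops, 36), (Mo, 8, Gamma, 14, ops, 36), (Ned, 4, Lyra, 27, bio, 16), (Ned, 4, Lyra, 27, bio, 3), (Ned, 4, Lyra, 27, bio, 6), (Quin, 10, Lyra, 7, bio, 16), (Quin, 10, Lyra, 7, bio, 3), (Quin, 10, Lyra, 7, bio, 6)}
(Customer ⨝ Product) ⋈ Store (natural join on pid): {(Bo, 29, Lyra, 8, bio, 3, 18), (Bo, 29, Lyra, 8, bio, 6, 37), (Cal, 23, Lyra, 24, bio, 3, 18), (Cal, 23, Lyra, 24, bio, 6, 37), (Eve, 36, Gamma, 7, ops, 36, 1), (Mo, 8, Gamma, 14, ops, 36, 1), (Ned, 4, Lyra, 27, bio, 3, 18), (Ned, 4, Lyra, 27, bio, 6, 37), (Quin, 10, Lyra, 7, bio, 3, 18), (Quin, 10, Lyra, 7, bio, 6, 37)}
Projecting to qty, region (4 duplicate(s) eliminated): {(10, bio), (23, bio), (29, bio), (36, ops), (4, bio), (8, ops)}
Union: {(10, bio), (23, bio), (29, bio), (36, ops), (4, bio), (8, ops)} with {(12, k2), (16, eng), (2, k1), (23, bio), (37, p2)} → {(10, bio), (12, k2), (16, eng), (2, k1), (23, bio), (29, bio), (36, ops), (37, p2), (4, bio), (8, ops)}
Projecting to region, qty: {(bio, 10), (bio, 23), (bio, 29), (bio, 4), (eng, 16), (k1, 2), (k2, 12), (ops, 36), (ops, 8), (p2, 37)}

{(bio, 10), (bio, 23), (bio, 29), (bio, 4), (eng, 16), (k1, 2), (k2, 12), (ops, 36), (ops, 8), (p2, 37)}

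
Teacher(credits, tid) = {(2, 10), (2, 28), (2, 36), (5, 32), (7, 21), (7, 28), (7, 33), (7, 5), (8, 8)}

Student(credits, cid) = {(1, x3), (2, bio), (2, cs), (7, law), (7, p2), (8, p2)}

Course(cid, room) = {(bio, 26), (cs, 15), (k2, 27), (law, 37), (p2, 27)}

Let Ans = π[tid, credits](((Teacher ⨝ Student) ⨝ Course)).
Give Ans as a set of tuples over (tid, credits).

{(10, 2), (21, 7), (28, 2), (28, 7), (33, 7), (36, 2), (5, 7), (8, 8)}

Joining Teacher and Student on credits yields {(2, 10, bio), (2, 10, cs), (2, 28, bio), (2, 28, cs), (2, 36, bio), (2, 36, cs), (7, 21, law), (7, 21, p2), (7, 28, law), (7, 28, p2), (7, 33, law), (7, 33, p2), (7, 5, law), (7, 5, p2), (8, 8, p2)}.
Joining (Teacher ⨝ Student) and Course on cid yields {(2, 10, bio, 26), (2, 10, cs, 15), (2, 28, bio, 26), (2, 28, cs, 15), (2, 36, bio, 26), (2, 36, cs, 15), (7, 21, law, 37), (7, 21, p2, 27), (7, 28, law, 37), (7, 28, p2, 27), (7, 33, law, 37), (7, 33, p2, 27), (7, 5, law, 37), (7, 5, p2, 27), (8, 8, p2, 27)}.
Projecting to tid, credits (7 duplicate(s) eliminated): {(10, 2), (21, 7), (28, 2), (28, 7), (33, 7), (36, 2), (5, 7), (8, 8)}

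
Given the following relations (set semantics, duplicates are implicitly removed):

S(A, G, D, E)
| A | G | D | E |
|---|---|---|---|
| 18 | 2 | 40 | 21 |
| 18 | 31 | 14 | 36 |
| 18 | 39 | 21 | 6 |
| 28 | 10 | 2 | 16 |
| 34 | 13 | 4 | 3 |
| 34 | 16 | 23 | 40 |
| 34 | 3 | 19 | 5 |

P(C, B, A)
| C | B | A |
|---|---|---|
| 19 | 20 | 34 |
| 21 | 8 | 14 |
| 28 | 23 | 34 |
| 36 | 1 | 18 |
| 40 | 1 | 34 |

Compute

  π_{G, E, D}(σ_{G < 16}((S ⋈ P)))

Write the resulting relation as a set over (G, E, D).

{(13, 3, 4), (2, 21, 40), (3, 5, 19)}

Joining S and P on A yields {(18, 2, 40, 21, 36, 1), (18, 31, 14, 36, 36, 1), (18, 39, 21, 6, 36, 1), (34, 13, 4, 3, 19, 20), (34, 13, 4, 3, 28, 23), (34, 13, 4, 3, 40, 1), (34, 16, 23, 40, 19, 20), (34, 16, 23, 40, 28, 23), (34, 16, 23, 40, 40, 1), (34, 3, 19, 5, 19, 20), (34, 3, 19, 5, 28, 23), (34, 3, 19, 5, 40, 1)}.
Filtering on G < 16 leaves {(18, 2, 40, 21, 36, 1), (34, 13, 4, 3, 19, 20), (34, 13, 4, 3, 28, 23), (34, 13, 4, 3, 40, 1), (34, 3, 19, 5, 19, 20), (34, 3, 19, 5, 28, 23), (34, 3, 19, 5, 40, 1)}.
π_{G, E, D} gives {(13, 3, 4), (2, 21, 40), (3, 5, 19)} (4 duplicate(s) eliminated).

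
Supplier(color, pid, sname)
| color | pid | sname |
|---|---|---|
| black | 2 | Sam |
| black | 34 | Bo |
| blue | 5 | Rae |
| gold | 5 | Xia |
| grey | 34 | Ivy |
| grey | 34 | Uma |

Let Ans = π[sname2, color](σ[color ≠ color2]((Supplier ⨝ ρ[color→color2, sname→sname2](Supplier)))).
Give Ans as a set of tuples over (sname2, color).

{(Bo, grey), (Ivy, black), (Rae, gold), (Uma, black), (Xia, blue)}

ρ[color→color2, sname→sname2]: schema becomes (color2, pid, sname2); tuples unchanged.
Natural join on pid: {(black, 2, Sam, black, Sam), (black, 34, Bo, black, Bo), (black, 34, Bo, grey, Ivy), (black, 34, Bo, grey, Uma), (blue, 5, Rae, blue, Rae), (blue, 5, Rae, gold, Xia), (gold, 5, Xia, blue, Rae), (gold, 5, Xia, gold, Xia), (grey, 34, Ivy, black, Bo), (grey, 34, Ivy, grey, Ivy), (grey, 34, Ivy, grey, Uma), (grey, 34, Uma, black, Bo), (grey, 34, Uma, grey, Ivy), (grey, 34, Uma, grey, Uma)}
Filtering on color ≠ color2 leaves {(black, 34, Bo, grey, Ivy), (black, 34, Bo, grey, Uma), (blue, 5, Rae, gold, Xia), (gold, 5, Xia, blue, Rae), (grey, 34, Ivy, black, Bo), (grey, 34, Uma, black, Bo)}.
Keep only column(s) sname2, color (1 duplicate(s) eliminated): {(Bo, grey), (Ivy, black), (Rae, gold), (Uma, black), (Xia, blue)}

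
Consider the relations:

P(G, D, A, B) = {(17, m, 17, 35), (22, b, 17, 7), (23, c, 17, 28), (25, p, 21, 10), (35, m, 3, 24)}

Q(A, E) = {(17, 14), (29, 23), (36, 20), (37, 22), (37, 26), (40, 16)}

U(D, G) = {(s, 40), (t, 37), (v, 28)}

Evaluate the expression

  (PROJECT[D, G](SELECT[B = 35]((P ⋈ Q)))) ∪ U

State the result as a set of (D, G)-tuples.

Joining P and Q on A yields {(17, m, 17, 35, 14), (22, b, 17, 7, 14), (23, c, 17, 28, 14)}.
Apply σ_{B = 35}; surviving tuples: {(17, m, 17, 35, 14)}
Keep only column(s) D, G: {(m, 17)}
Taking the union: {(m, 17), (s, 40), (t, 37), (v, 28)}

{(m, 17), (s, 40), (t, 37), (v, 28)}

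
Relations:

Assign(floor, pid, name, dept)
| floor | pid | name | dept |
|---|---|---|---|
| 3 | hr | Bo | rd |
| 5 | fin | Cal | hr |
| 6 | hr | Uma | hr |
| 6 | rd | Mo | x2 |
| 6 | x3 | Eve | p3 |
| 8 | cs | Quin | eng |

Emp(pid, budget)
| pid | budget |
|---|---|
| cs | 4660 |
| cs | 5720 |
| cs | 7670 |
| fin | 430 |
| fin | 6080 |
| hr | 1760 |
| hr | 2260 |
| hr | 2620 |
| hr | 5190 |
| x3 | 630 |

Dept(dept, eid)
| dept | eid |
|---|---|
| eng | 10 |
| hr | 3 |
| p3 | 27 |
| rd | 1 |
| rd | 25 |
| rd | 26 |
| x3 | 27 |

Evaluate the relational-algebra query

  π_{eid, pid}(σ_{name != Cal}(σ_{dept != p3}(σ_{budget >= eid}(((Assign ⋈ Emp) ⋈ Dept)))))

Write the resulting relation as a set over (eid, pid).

{(1, hr), (10, cs), (25, hr), (26, hr), (3, hr)}

Assign ⋈ Emp (natural join on pid): {(3, hr, Bo, rd, 1760), (3, hr, Bo, rd, 2260), (3, hr, Bo, rd, 2620), (3, hr, Bo, rd, 5190), (5, fin, Cal, hr, 430), (5, fin, Cal, hr, 6080), (6, hr, Uma, hr, 1760), (6, hr, Uma, hr, 2260), (6, hr, Uma, hr, 2620), (6, hr, Uma, hr, 5190), (6, x3, Eve, p3, 630), (8, cs, Quin, eng, 4660), (8, cs, Quin, eng, 5720), (8, cs, Quin, eng, 7670)}
(Assign ⋈ Emp) ⋈ Dept (natural join on dept): {(3, hr, Bo, rd, 1760, 1), (3, hr, Bo, rd, 1760, 25), (3, hr, Bo, rd, 1760, 26), (3, hr, Bo, rd, 2260, 1), (3, hr, Bo, rd, 2260, 25), (3, hr, Bo, rd, 2260, 26), (3, hr, Bo, rd, 2620, 1), (3, hr, Bo, rd, 2620, 25), (3, hr, Bo, rd, 2620, 26), (3, hr, Bo, rd, 5190, 1), (3, hr, Bo, rd, 5190, 25), (3, hr, Bo, rd, 5190, 26), (5, fin, Cal, hr, 430, 3), (5, fin, Cal, hr, 6080, 3), (6, hr, Uma, hr, 1760, 3), (6, hr, Uma, hr, 2260, 3), (6, hr, Uma, hr, 2620, 3), (6, hr, Uma, hr, 5190, 3), (6, x3, Eve, p3, 630, 27), (8, cs, Quin, eng, 4660, 10), (8, cs, Quin, eng, 5720, 10), (8, cs, Quin, eng, 7670, 10)}
σ[budget >= eid]: keep tuples satisfying budget >= eid → {(3, hr, Bo, rd, 1760, 1), (3, hr, Bo, rd, 1760, 25), (3, hr, Bo, rd, 1760, 26), (3, hr, Bo, rd, 2260, 1), (3, hr, Bo, rd, 2260, 25), (3, hr, Bo, rd, 2260, 26), (3, hr, Bo, rd, 2620, 1), (3, hr, Bo, rd, 2620, 25), (3, hr, Bo, rd, 2620, 26), (3, hr, Bo, rd, 5190, 1), (3, hr, Bo, rd, 5190, 25), (3, hr, Bo, rd, 5190, 26), (5, fin, Cal, hr, 430, 3), (5, fin, Cal, hr, 6080, 3), (6, hr, Uma, hr, 1760, 3), (6, hr, Uma, hr, 2260, 3), (6, hr, Uma, hr, 2620, 3), (6, hr, Uma, hr, 5190, 3), (6, x3, Eve, p3, 630, 27), (8, cs, Quin, eng, 4660, 10), (8, cs, Quin, eng, 5720, 10), (8, cs, Quin, eng, 7670, 10)}
σ[dept != p3]: keep tuples satisfying dept != p3 → {(3, hr, Bo, rd, 1760, 1), (3, hr, Bo, rd, 1760, 25), (3, hr, Bo, rd, 1760, 26), (3, hr, Bo, rd, 2260, 1), (3, hr, Bo, rd, 2260, 25), (3, hr, Bo, rd, 2260, 26), (3, hr, Bo, rd, 2620, 1), (3, hr, Bo, rd, 2620, 25), (3, hr, Bo, rd, 2620, 26), (3, hr, Bo, rd, 5190, 1), (3, hr, Bo, rd, 5190, 25), (3, hr, Bo, rd, 5190, 26), (5, fin, Cal, hr, 430, 3), (5, fin, Cal, hr, 6080, 3), (6, hr, Uma, hr, 1760, 3), (6, hr, Uma, hr, 2260, 3), (6, hr, Uma, hr, 2620, 3), (6, hr, Uma, hr, 5190, 3), (8, cs, Quin, eng, 4660, 10), (8, cs, Quin, eng, 5720, 10), (8, cs, Quin, eng, 7670, 10)}
σ[name != Cal]: keep tuples satisfying name != Cal → {(3, hr, Bo, rd, 1760, 1), (3, hr, Bo, rd, 1760, 25), (3, hr, Bo, rd, 1760, 26), (3, hr, Bo, rd, 2260, 1), (3, hr, Bo, rd, 2260, 25), (3, hr, Bo, rd, 2260, 26), (3, hr, Bo, rd, 2620, 1), (3, hr, Bo, rd, 2620, 25), (3, hr, Bo, rd, 2620, 26), (3, hr, Bo, rd, 5190, 1), (3, hr, Bo, rd, 5190, 25), (3, hr, Bo, rd, 5190, 26), (6, hr, Uma, hr, 1760, 3), (6, hr, Uma, hr, 2260, 3), (6, hr, Uma, hr, 2620, 3), (6, hr, Uma, hr, 5190, 3), (8, cs, Quin, eng, 4660, 10), (8, cs, Quin, eng, 5720, 10), (8, cs, Quin, eng, 7670, 10)}
Projecting to eid, pid (14 duplicate(s) eliminated): {(1, hr), (10, cs), (25, hr), (26, hr), (3, hr)}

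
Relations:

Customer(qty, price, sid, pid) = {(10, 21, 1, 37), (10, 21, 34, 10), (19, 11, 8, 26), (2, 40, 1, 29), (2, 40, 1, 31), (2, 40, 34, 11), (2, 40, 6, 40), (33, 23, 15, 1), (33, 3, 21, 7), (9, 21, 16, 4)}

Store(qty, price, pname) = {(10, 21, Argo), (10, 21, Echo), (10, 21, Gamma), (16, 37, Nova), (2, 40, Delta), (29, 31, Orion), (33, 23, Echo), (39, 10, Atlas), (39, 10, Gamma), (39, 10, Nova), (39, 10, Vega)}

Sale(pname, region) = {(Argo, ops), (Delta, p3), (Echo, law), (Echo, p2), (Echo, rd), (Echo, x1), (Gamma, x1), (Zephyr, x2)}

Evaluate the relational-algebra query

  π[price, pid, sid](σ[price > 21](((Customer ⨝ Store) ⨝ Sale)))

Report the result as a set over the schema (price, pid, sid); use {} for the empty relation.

{(23, 1, 15), (40, 11, 34), (40, 29, 1), (40, 31, 1), (40, 40, 6)}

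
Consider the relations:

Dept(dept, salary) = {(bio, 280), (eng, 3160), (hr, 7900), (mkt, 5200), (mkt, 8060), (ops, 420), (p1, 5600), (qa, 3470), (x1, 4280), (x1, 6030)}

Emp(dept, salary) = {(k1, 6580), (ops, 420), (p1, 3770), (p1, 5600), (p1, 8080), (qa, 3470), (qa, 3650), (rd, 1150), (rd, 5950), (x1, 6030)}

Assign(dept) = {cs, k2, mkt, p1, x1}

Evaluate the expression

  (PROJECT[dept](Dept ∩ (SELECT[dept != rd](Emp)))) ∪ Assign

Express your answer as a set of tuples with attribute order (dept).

Selection dept != rd: {(k1, 6580), (ops, 420), (p1, 3770), (p1, 5600), (p1, 8080), (qa, 3470), (qa, 3650), (x1, 6030)}
Intersection: {(bio, 280), (eng, 3160), (hr, 7900), (mkt, 5200), (mkt, 8060), (ops, 420), (p1, 5600), (qa, 3470), (x1, 4280), (x1, 6030)} with {(k1, 6580), (ops, 420), (p1, 3770), (p1, 5600), (p1, 8080), (qa, 3470), (qa, 3650), (x1, 6030)} → {(ops, 420), (p1, 5600), (qa, 3470), (x1, 6030)}
Projecting to dept: {ops, p1, qa, x1}
Union: {ops, p1, qa, x1} with {cs, k2, mkt, p1, x1} → {cs, k2, mkt, ops, p1, qa, x1}

{cs, k2, mkt, ops, p1, qa, x1}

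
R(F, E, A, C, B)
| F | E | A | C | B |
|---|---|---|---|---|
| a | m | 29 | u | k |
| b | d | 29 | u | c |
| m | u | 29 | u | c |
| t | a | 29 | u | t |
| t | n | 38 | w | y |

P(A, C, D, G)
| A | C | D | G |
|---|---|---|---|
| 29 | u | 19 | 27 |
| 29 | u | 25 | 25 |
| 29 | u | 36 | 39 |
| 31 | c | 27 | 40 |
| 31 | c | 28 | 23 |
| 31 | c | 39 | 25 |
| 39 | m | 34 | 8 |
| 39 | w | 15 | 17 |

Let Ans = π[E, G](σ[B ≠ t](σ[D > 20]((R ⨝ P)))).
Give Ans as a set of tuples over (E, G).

{(d, 25), (d, 39), (m, 25), (m, 39), (u, 25), (u, 39)}

Natural join on A, C: {(a, m, 29, u, k, 19, 27), (a, m, 29, u, k, 25, 25), (a, m, 29, u, k, 36, 39), (b, d, 29, u, c, 19, 27), (b, d, 29, u, c, 25, 25), (b, d, 29, u, c, 36, 39), (m, u, 29, u, c, 19, 27), (m, u, 29, u, c, 25, 25), (m, u, 29, u, c, 36, 39), (t, a, 29, u, t, 19, 27), (t, a, 29, u, t, 25, 25), (t, a, 29, u, t, 36, 39)}
Selection D > 20: {(a, m, 29, u, k, 25, 25), (a, m, 29, u, k, 36, 39), (b, d, 29, u, c, 25, 25), (b, d, 29, u, c, 36, 39), (m, u, 29, u, c, 25, 25), (m, u, 29, u, c, 36, 39), (t, a, 29, u, t, 25, 25), (t, a, 29, u, t, 36, 39)}
Selection B ≠ t: {(a, m, 29, u, k, 25, 25), (a, m, 29, u, k, 36, 39), (b, d, 29, u, c, 25, 25), (b, d, 29, u, c, 36, 39), (m, u, 29, u, c, 25, 25), (m, u, 29, u, c, 36, 39)}
Projecting to E, G: {(d, 25), (d, 39), (m, 25), (m, 39), (u, 25), (u, 39)}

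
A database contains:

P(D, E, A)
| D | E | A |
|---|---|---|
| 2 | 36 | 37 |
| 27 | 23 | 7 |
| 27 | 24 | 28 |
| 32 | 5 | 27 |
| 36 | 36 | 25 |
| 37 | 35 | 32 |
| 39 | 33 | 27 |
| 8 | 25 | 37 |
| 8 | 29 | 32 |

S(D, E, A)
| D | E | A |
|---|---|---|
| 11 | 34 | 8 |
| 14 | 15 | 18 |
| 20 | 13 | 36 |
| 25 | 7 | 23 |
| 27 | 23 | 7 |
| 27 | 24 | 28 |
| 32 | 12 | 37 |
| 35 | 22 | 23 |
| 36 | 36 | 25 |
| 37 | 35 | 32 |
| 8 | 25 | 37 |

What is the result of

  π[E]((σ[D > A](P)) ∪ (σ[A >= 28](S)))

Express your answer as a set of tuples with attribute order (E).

Apply σ_{D > A}; surviving tuples: {(27, 23, 7), (32, 5, 27), (36, 36, 25), (37, 35, 32), (39, 33, 27)}
Apply σ_{A >= 28}; surviving tuples: {(20, 13, 36), (27, 24, 28), (32, 12, 37), (37, 35, 32), (8, 25, 37)}
Taking the union: {(20, 13, 36), (27, 23, 7), (27, 24, 28), (32, 12, 37), (32, 5, 27), (36, 36, 25), (37, 35, 32), (39, 33, 27), (8, 25, 37)}
π_{E} gives {12, 13, 23, 24, 25, 33, 35, 36, 5}.

{12, 13, 23, 24, 25, 33, 35, 36, 5}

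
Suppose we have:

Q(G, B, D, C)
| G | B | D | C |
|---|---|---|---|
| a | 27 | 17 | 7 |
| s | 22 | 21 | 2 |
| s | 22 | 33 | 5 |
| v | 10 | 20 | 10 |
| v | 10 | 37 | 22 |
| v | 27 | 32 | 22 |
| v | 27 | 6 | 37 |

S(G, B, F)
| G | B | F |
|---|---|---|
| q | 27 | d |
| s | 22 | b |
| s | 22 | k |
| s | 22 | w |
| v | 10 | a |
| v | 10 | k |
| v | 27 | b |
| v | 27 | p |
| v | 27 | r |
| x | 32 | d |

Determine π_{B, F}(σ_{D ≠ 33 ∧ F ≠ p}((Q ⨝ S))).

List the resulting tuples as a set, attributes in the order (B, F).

{(10, a), (10, k), (22, b), (22, k), (22, w), (27, b), (27, r)}

Joining Q and S on G, B yields {(s, 22, 21, 2, b), (s, 22, 21, 2, k), (s, 22, 21, 2, w), (s, 22, 33, 5, b), (s, 22, 33, 5, k), (s, 22, 33, 5, w), (v, 10, 20, 10, a), (v, 10, 20, 10, k), (v, 10, 37, 22, a), (v, 10, 37, 22, k), (v, 27, 32, 22, b), (v, 27, 32, 22, p), (v, 27, 32, 22, r), (v, 27, 6, 37, b), (v, 27, 6, 37, p), (v, 27, 6, 37, r)}.
Filtering on D ≠ 33 ∧ F ≠ p leaves {(s, 22, 21, 2, b), (s, 22, 21, 2, k), (s, 22, 21, 2, w), (v, 10, 20, 10, a), (v, 10, 20, 10, k), (v, 10, 37, 22, a), (v, 10, 37, 22, k), (v, 27, 32, 22, b), (v, 27, 32, 22, r), (v, 27, 6, 37, b), (v, 27, 6, 37, r)}.
Projecting to B, F (4 duplicate(s) eliminated): {(10, a), (10, k), (22, b), (22, k), (22, w), (27, b), (27, r)}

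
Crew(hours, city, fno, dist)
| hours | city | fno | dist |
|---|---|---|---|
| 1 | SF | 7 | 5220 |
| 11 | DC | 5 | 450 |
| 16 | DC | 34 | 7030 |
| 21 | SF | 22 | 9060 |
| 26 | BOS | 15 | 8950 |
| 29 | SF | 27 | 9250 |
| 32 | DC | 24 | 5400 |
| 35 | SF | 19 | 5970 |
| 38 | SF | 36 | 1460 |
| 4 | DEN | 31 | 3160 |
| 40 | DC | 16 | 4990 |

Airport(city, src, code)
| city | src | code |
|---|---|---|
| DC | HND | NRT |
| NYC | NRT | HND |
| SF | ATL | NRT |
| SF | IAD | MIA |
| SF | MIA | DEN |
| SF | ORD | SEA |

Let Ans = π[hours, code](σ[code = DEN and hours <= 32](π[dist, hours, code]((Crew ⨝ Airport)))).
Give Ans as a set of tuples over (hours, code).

Natural join on city: {(1, SF, 7, 5220, ATL, NRT), (1, SF, 7, 5220, IAD, MIA), (1, SF, 7, 5220, MIA, DEN), (1, SF, 7, 5220, ORD, SEA), (11, DC, 5, 450, HND, NRT), (16, DC, 34, 7030, HND, NRT), (21, SF, 22, 9060, ATL, NRT), (21, SF, 22, 9060, IAD, MIA), (21, SF, 22, 9060, MIA, DEN), (21, SF, 22, 9060, ORD, SEA), (29, SF, 27, 9250, ATL, NRT), (29, SF, 27, 9250, IAD, MIA), (29, SF, 27, 9250, MIA, DEN), (29, SF, 27, 9250, ORD, SEA), (32, DC, 24, 5400, HND, NRT), (35, SF, 19, 5970, ATL, NRT), (35, SF, 19, 5970, IAD, MIA), (35, SF, 19, 5970, MIA, DEN), (35, SF, 19, 5970, ORD, SEA), (38, SF, 36, 1460, ATL, NRT), (38, SF, 36, 1460, IAD, MIA), (38, SF, 36, 1460, MIA, DEN), (38, SF, 36, 1460, ORD, SEA), (40, DC, 16, 4990, HND, NRT)}
π[dist, hours, code]: project onto (dist, hours, code) → {(1460, 38, DEN), (1460, 38, MIA), (1460, 38, NRT), (1460, 38, SEA), (450, 11, NRT), (4990, 40, NRT), (5220, 1, DEN), (5220, 1, MIA), (5220, 1, NRT), (5220, 1, SEA), (5400, 32, NRT), (5970, 35, DEN), (5970, 35, MIA), (5970, 35, NRT), (5970, 35, SEA), (7030, 16, NRT), (9060, 21, DEN), (9060, 21, MIA), (9060, 21, NRT), (9060, 21, SEA), (9250, 29, DEN), (9250, 29, MIA), (9250, 29, NRT), (9250, 29, SEA)}
Selection code = DEN and hours <= 32: {(5220, 1, DEN), (9060, 21, DEN), (9250, 29, DEN)}
π[hours, code]: project onto (hours, code) → {(1, DEN), (21, DEN), (29, DEN)}

{(1, DEN), (21, DEN), (29, DEN)}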